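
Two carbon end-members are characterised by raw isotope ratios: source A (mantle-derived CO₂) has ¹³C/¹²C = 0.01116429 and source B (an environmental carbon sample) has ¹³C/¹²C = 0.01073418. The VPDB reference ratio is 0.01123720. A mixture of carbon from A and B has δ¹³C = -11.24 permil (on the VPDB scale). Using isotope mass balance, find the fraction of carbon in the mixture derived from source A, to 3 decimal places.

0.876

δ_A = (0.01116429/0.01123720 − 1)×1000 = (0.993512 − 1)×1000 = -6.488 permil
δ_B = (0.01073418/0.01123720 − 1)×1000 = (0.955236 − 1)×1000 = -44.764 permil
f_A = (δ_mix − δ_B)/(δ_A − δ_B) = (-11.24 − (-44.764))/(-6.488 − (-44.764))
f_A = 33.524 / 38.276 = 0.8759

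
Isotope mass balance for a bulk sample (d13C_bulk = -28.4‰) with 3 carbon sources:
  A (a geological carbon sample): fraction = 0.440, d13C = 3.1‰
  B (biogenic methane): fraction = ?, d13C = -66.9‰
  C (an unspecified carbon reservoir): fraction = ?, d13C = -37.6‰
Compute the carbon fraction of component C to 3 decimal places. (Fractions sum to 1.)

Let f_C and f_B be the unknown fractions; fractions sum to 1 so f_C + f_B = 0.560.
Mass balance: Σ fᵢ·δᵢ = δ_bulk ⇒ f_C·(-37.6) + f_B·(-66.9) = -28.4 − (1.364) = -29.764
Substitute f_B = 0.560 − f_C:
f_C·(-37.6 − -66.9) = -29.764 − 0.560×(-66.9) = 7.700
f_C = 7.700 / 29.3 = 0.2628

0.263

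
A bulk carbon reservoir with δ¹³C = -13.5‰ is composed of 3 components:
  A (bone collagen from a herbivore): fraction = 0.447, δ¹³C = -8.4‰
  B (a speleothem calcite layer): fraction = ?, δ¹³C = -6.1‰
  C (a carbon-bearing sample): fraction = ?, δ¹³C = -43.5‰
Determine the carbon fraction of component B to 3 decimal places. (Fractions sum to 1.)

0.383

Let f_B and f_C be the unknown fractions; fractions sum to 1 so f_B + f_C = 0.553.
Mass balance: Σ fᵢ·δᵢ = δ_bulk ⇒ f_B·(-6.1) + f_C·(-43.5) = -13.5 − (-3.755) = -9.745
Substitute f_C = 0.553 − f_B:
f_B·(-6.1 − -43.5) = -9.745 − 0.553×(-43.5) = 14.310
f_B = 14.310 / 37.4 = 0.3826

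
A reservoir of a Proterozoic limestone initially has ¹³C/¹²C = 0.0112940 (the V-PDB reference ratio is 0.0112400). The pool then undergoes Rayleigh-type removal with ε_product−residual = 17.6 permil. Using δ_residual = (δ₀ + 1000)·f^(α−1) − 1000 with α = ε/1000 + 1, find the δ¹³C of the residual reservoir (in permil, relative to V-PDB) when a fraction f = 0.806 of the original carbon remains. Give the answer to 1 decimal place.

δ₀ = (0.0112940/0.0112400 − 1)×1000 = (1.004804 − 1)×1000 = 4.804 permil
α − 1 = ε/1000 = 0.0176
f^(α−1) = 0.806^(0.0176) = 0.996211
δ_res = (4.804 + 1000) × 0.996211 − 1000 = 1000.997 − 1000 = 1.00 permil

1.0 permil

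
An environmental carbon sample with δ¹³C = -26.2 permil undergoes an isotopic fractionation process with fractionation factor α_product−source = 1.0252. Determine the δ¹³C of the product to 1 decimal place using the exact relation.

δ_product = (δ_source + 1000)·α − 1000
δ_product = (-26.2 + 1000) × 1.0252 − 1000
δ_product = 998.340 − 1000 = -1.66 permil

-1.7 permil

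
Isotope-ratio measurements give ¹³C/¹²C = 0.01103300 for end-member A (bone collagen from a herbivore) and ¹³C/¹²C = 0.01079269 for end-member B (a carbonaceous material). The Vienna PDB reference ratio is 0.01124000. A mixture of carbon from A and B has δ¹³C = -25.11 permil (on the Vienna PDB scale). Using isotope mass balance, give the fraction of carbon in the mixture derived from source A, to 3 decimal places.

δ_A = (0.01103300/0.01124000 − 1)×1000 = (0.981584 − 1)×1000 = -18.416 permil
δ_B = (0.01079269/0.01124000 − 1)×1000 = (0.960204 − 1)×1000 = -39.796 permil
f_A = (δ_mix − δ_B)/(δ_A − δ_B) = (-25.11 − (-39.796))/(-18.416 − (-39.796))
f_A = 14.686 / 21.380 = 0.6869

0.687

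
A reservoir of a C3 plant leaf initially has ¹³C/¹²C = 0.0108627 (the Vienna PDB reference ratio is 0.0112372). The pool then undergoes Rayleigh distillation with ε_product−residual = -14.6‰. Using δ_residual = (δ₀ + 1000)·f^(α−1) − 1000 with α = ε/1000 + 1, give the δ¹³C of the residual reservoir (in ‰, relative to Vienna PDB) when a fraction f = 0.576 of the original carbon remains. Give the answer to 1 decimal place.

δ₀ = (0.0108627/0.0112372 − 1)×1000 = (0.966673 − 1)×1000 = -33.327‰
α − 1 = ε/1000 = -0.0146
f^(α−1) = 0.576^(-0.0146) = 1.008087
δ_res = (-33.327 + 1000) × 1.008087 − 1000 = 974.490 − 1000 = -25.51‰

-25.5‰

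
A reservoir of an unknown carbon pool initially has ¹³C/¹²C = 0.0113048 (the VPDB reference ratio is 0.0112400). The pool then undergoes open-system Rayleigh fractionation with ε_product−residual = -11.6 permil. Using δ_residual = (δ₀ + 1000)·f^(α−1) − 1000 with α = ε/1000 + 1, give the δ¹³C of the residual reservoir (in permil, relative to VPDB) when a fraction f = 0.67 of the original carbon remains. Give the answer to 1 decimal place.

10.4 permil

δ₀ = (0.0113048/0.0112400 − 1)×1000 = (1.005765 − 1)×1000 = 5.765 permil
α − 1 = ε/1000 = -0.0116
f^(α−1) = 0.67^(-0.0116) = 1.004656
δ_res = (5.765 + 1000) × 1.004656 − 1000 = 1010.448 − 1000 = 10.45 permil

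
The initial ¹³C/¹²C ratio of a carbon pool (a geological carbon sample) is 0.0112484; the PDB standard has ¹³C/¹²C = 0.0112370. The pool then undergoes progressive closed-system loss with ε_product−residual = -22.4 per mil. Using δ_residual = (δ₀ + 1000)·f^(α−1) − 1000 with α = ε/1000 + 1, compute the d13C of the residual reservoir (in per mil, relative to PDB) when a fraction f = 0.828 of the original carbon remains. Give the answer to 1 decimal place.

5.3 per mil

δ₀ = (0.0112484/0.0112370 − 1)×1000 = (1.001015 − 1)×1000 = 1.015 per mil
α − 1 = ε/1000 = -0.0224
f^(α−1) = 0.828^(-0.0224) = 1.004237
δ_res = (1.015 + 1000) × 1.004237 − 1000 = 1005.256 − 1000 = 5.26 per mil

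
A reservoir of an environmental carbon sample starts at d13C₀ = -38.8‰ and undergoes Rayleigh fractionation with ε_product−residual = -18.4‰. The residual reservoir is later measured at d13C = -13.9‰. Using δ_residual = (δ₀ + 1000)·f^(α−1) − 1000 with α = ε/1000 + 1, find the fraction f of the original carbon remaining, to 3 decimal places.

0.249

α − 1 = ε/1000 = -0.0184
(δ_res + 1000)/(δ₀ + 1000) = (-13.9 + 1000)/(-38.8 + 1000) = 986.1/961.2 = 1.025905
f = 1.025905^(1/-0.0184) = exp(ln(1.025905)/-0.0184) = exp(0.02558/-0.0184)
f = exp(-1.3900) = 0.2491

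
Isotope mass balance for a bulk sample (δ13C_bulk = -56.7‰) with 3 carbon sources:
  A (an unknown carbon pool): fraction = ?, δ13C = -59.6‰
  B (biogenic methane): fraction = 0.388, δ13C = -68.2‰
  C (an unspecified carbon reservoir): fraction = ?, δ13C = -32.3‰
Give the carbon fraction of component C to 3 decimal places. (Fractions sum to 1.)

0.228

Let f_C and f_A be the unknown fractions; fractions sum to 1 so f_C + f_A = 0.612.
Mass balance: Σ fᵢ·δᵢ = δ_bulk ⇒ f_C·(-32.3) + f_A·(-59.6) = -56.7 − (-26.462) = -30.238
Substitute f_A = 0.612 − f_C:
f_C·(-32.3 − -59.6) = -30.238 − 0.612×(-59.6) = 6.237
f_C = 6.237 / 27.3 = 0.2285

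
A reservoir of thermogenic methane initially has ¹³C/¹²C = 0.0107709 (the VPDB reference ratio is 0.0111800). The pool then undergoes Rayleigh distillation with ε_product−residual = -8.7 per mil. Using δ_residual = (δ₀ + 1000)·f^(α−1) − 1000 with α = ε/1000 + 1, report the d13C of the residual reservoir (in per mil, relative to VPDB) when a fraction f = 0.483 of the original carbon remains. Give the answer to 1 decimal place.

-30.5 per mil

δ₀ = (0.0107709/0.0111800 − 1)×1000 = (0.963408 − 1)×1000 = -36.592 per mil
α − 1 = ε/1000 = -0.0087
f^(α−1) = 0.483^(-0.0087) = 1.006351
δ_res = (-36.592 + 1000) × 1.006351 − 1000 = 969.527 − 1000 = -30.47 per mil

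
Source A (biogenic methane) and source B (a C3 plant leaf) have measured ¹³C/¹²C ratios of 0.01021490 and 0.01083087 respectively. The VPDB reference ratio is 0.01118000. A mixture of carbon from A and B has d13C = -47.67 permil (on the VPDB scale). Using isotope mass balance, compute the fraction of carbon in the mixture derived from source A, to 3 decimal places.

0.298

δ_A = (0.01021490/0.01118000 − 1)×1000 = (0.913676 − 1)×1000 = -86.324 permil
δ_B = (0.01083087/0.01118000 − 1)×1000 = (0.968772 − 1)×1000 = -31.228 permil
f_A = (δ_mix − δ_B)/(δ_A − δ_B) = (-47.67 − (-31.228))/(-86.324 − (-31.228))
f_A = -16.442 / -55.096 = 0.2984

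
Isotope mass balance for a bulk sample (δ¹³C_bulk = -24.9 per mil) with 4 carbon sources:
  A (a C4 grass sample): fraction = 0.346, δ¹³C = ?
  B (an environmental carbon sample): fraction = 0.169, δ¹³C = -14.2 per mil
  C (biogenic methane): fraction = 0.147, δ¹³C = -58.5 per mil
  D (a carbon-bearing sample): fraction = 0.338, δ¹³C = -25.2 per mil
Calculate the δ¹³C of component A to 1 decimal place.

-15.6 per mil

Isotope mass balance: δ_bulk = Σ fᵢ·δᵢ.
-24.9 = 0.346×δ_A + 0.169×(-14.2) + 0.147×(-58.5) + 0.338×(-25.2)
0.346·δ_A = -24.9 − (-19.517) = -5.383
δ_A = -5.383 / 0.346 = -15.56 per mil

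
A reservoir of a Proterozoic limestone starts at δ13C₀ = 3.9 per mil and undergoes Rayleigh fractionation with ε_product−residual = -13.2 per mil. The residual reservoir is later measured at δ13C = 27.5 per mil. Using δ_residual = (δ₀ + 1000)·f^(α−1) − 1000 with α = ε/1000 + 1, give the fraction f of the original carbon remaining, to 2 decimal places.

0.17

α − 1 = ε/1000 = -0.0132
(δ_res + 1000)/(δ₀ + 1000) = (27.5 + 1000)/(3.9 + 1000) = 1027.5/1003.9 = 1.023508
f = 1.023508^(1/-0.0132) = exp(ln(1.023508)/-0.0132) = exp(0.02324/-0.0132)
f = exp(-1.7603) = 0.1720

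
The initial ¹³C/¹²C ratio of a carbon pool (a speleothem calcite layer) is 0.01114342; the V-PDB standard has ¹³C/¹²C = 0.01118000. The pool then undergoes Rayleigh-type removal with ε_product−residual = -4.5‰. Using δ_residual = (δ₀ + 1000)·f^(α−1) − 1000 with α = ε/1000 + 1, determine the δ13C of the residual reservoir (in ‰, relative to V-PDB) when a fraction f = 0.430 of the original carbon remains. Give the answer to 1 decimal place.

0.5‰

δ₀ = (0.01114342/0.01118000 − 1)×1000 = (0.996728 − 1)×1000 = -3.272‰
α − 1 = ε/1000 = -0.0045
f^(α−1) = 0.430^(-0.0045) = 1.003805
δ_res = (-3.272 + 1000) × 1.003805 − 1000 = 1000.521 − 1000 = 0.52‰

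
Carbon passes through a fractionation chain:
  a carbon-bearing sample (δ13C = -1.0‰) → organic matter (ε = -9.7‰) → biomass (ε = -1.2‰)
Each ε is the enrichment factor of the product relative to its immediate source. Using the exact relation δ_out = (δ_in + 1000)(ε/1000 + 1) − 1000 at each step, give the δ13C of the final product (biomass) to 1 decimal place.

-11.9‰

step 1: δ = (-1.00 + 1000)·(-9.7/1000 + 1) − 1000 = -10.69‰
step 2: δ = (-10.69 + 1000)·(-1.2/1000 + 1) − 1000 = -11.88‰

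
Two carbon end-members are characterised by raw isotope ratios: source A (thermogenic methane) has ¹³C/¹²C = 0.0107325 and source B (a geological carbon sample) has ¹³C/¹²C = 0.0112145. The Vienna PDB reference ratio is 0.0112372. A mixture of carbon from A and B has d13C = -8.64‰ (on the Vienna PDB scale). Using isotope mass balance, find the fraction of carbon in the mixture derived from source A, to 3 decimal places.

δ_A = (0.0107325/0.0112372 − 1)×1000 = (0.955087 − 1)×1000 = -44.913‰
δ_B = (0.0112145/0.0112372 − 1)×1000 = (0.997980 − 1)×1000 = -2.020‰
f_A = (δ_mix − δ_B)/(δ_A − δ_B) = (-8.64 − (-2.020))/(-44.913 − (-2.020))
f_A = -6.620 / -42.893 = 0.1543

0.154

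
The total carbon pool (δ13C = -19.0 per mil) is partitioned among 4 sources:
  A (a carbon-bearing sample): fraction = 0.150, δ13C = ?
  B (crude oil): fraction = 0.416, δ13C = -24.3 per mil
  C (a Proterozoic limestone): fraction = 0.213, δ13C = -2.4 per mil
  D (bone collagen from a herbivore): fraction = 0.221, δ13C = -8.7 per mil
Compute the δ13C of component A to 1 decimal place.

-43.0 per mil

Isotope mass balance: δ_bulk = Σ fᵢ·δᵢ.
-19.0 = 0.150×δ_A + 0.416×(-24.3) + 0.213×(-2.4) + 0.221×(-8.7)
0.150·δ_A = -19.0 − (-12.543) = -6.457
δ_A = -6.457 / 0.150 = -43.05 per mil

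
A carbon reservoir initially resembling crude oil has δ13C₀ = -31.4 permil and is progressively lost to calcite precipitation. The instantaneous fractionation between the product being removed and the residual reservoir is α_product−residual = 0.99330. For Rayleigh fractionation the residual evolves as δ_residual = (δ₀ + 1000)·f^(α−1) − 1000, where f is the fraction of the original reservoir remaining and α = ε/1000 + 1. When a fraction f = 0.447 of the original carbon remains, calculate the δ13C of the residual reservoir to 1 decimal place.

Rayleigh residual: δ_res = (δ₀ + 1000)·f^(α−1) − 1000
α − 1 = -0.00670
f^(α−1) = 0.447^(-0.00670) = 1.005409
δ_res = (-31.4 + 1000) × 1.005409 − 1000 = 973.840 − 1000 = -26.16 permil

-26.2 permil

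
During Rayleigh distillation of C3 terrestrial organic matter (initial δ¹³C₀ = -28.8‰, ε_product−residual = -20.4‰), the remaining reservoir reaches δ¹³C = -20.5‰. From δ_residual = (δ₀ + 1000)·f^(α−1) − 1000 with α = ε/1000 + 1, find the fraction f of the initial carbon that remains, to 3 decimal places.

0.659

α − 1 = ε/1000 = -0.0204
(δ_res + 1000)/(δ₀ + 1000) = (-20.5 + 1000)/(-28.8 + 1000) = 979.5/971.2 = 1.008546
f = 1.008546^(1/-0.0204) = exp(ln(1.008546)/-0.0204) = exp(0.00851/-0.0204)
f = exp(-0.4171) = 0.6589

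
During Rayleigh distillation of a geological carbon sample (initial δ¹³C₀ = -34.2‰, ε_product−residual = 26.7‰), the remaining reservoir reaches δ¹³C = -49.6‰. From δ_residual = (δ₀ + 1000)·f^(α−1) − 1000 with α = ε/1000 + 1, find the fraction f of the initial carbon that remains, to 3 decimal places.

0.548

α − 1 = ε/1000 = 0.0267
(δ_res + 1000)/(δ₀ + 1000) = (-49.6 + 1000)/(-34.2 + 1000) = 950.4/965.8 = 0.984055
f = 0.984055^(1/0.0267) = exp(ln(0.984055)/0.0267) = exp(-0.01607/0.0267)
f = exp(-0.6020) = 0.5477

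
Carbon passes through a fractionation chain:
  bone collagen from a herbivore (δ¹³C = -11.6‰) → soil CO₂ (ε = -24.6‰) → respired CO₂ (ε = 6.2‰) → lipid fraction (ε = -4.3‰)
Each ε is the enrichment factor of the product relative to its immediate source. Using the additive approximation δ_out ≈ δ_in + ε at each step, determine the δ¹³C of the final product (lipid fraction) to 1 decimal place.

step 1: δ ≈ -11.6 + (-24.6) = -36.2‰
step 2: δ ≈ -36.2 + (6.2) = -30.0‰
step 3: δ ≈ -30.0 + (-4.3) = -34.3‰

-34.3‰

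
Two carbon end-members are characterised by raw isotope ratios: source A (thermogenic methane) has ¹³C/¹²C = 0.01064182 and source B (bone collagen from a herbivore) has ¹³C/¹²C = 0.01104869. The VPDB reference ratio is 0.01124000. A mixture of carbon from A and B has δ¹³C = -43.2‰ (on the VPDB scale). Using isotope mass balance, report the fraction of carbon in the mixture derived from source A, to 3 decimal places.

δ_A = (0.01064182/0.01124000 − 1)×1000 = (0.946781 − 1)×1000 = -53.219‰
δ_B = (0.01104869/0.01124000 − 1)×1000 = (0.982980 − 1)×1000 = -17.020‰
f_A = (δ_mix − δ_B)/(δ_A − δ_B) = (-43.2 − (-17.020))/(-53.219 − (-17.020))
f_A = -26.180 / -36.198 = 0.7232

0.723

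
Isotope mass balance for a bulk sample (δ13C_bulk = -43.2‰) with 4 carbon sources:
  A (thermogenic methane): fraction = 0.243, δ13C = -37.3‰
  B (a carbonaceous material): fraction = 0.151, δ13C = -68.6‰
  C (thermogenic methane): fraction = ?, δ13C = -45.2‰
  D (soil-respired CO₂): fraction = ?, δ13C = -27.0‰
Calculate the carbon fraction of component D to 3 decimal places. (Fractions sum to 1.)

0.199

Let f_D and f_C be the unknown fractions; fractions sum to 1 so f_D + f_C = 0.606.
Mass balance: Σ fᵢ·δᵢ = δ_bulk ⇒ f_D·(-27.0) + f_C·(-45.2) = -43.2 − (-19.422) = -23.778
Substitute f_C = 0.606 − f_D:
f_D·(-27.0 − -45.2) = -23.778 − 0.606×(-45.2) = 3.614
f_D = 3.614 / 18.2 = 0.1986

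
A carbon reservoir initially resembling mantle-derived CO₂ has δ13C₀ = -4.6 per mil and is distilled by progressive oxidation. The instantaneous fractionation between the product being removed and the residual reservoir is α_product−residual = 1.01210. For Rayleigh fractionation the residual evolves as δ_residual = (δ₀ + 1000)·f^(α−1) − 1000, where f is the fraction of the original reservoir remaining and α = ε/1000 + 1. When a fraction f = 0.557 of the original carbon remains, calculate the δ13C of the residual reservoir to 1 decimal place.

-11.6 per mil

Rayleigh residual: δ_res = (δ₀ + 1000)·f^(α−1) − 1000
α − 1 = 0.01210
f^(α−1) = 0.557^(0.01210) = 0.992944
δ_res = (-4.6 + 1000) × 0.992944 − 1000 = 988.377 − 1000 = -11.62 per mil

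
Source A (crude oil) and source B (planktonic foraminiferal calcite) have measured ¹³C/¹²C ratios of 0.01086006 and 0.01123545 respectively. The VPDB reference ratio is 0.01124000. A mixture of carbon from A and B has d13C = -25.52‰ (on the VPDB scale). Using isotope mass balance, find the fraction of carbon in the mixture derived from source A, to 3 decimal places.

0.752

δ_A = (0.01086006/0.01124000 − 1)×1000 = (0.966198 − 1)×1000 = -33.802‰
δ_B = (0.01123545/0.01124000 − 1)×1000 = (0.999595 − 1)×1000 = -0.405‰
f_A = (δ_mix − δ_B)/(δ_A − δ_B) = (-25.52 − (-0.405))/(-33.802 − (-0.405))
f_A = -25.115 / -33.398 = 0.7520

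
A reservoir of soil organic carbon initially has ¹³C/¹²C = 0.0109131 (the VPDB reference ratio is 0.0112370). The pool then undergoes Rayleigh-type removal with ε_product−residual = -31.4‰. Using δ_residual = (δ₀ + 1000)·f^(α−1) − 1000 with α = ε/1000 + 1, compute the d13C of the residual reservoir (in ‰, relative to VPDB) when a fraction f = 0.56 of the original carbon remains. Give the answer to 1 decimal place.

δ₀ = (0.0109131/0.0112370 − 1)×1000 = (0.971176 − 1)×1000 = -28.824‰
α − 1 = ε/1000 = -0.0314
f^(α−1) = 0.56^(-0.0314) = 1.018373
δ_res = (-28.824 + 1000) × 1.018373 − 1000 = 989.019 − 1000 = -10.98‰

-11.0‰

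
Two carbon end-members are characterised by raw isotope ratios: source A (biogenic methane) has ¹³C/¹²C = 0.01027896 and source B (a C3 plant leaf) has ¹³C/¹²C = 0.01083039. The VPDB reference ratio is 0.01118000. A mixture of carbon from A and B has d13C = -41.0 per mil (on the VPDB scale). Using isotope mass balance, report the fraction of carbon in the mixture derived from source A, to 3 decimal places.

0.197

δ_A = (0.01027896/0.01118000 − 1)×1000 = (0.919406 − 1)×1000 = -80.594 per mil
δ_B = (0.01083039/0.01118000 − 1)×1000 = (0.968729 − 1)×1000 = -31.271 per mil
f_A = (δ_mix − δ_B)/(δ_A − δ_B) = (-41.0 − (-31.271))/(-80.594 − (-31.271))
f_A = -9.729 / -49.323 = 0.1973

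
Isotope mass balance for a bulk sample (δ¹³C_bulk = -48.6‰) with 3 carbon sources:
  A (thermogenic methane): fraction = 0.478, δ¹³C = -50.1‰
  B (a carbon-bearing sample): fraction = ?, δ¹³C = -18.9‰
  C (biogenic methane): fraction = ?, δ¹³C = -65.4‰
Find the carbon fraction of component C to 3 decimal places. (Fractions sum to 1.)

0.318

Let f_C and f_B be the unknown fractions; fractions sum to 1 so f_C + f_B = 0.522.
Mass balance: Σ fᵢ·δᵢ = δ_bulk ⇒ f_C·(-65.4) + f_B·(-18.9) = -48.6 − (-23.948) = -24.652
Substitute f_B = 0.522 − f_C:
f_C·(-65.4 − -18.9) = -24.652 − 0.522×(-18.9) = -14.786
f_C = -14.786 / -46.5 = 0.3180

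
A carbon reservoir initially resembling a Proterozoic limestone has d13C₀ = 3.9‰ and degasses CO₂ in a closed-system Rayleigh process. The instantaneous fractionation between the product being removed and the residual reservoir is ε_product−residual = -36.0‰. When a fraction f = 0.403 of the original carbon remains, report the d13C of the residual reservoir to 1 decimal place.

37.3‰

Rayleigh residual: δ_res = (δ₀ + 1000)·f^(α−1) − 1000
α = ε/1000 + 1 = 0.96400, so α − 1 = -0.03600
f^(α−1) = 0.403^(-0.03600) = 1.033259
δ_res = (3.9 + 1000) × 1.033259 − 1000 = 1037.288 − 1000 = 37.29‰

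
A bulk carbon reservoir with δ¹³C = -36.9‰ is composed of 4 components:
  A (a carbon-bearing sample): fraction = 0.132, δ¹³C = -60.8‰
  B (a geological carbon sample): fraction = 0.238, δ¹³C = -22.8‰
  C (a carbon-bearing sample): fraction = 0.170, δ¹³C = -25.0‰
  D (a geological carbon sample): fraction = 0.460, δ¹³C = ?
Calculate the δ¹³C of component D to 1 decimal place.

-41.7‰

Isotope mass balance: δ_bulk = Σ fᵢ·δᵢ.
-36.9 = 0.132×(-60.8) + 0.238×(-22.8) + 0.170×(-25.0) + 0.460×δ_D
0.460·δ_D = -36.9 − (-17.702) = -19.198
δ_D = -19.198 / 0.460 = -41.73‰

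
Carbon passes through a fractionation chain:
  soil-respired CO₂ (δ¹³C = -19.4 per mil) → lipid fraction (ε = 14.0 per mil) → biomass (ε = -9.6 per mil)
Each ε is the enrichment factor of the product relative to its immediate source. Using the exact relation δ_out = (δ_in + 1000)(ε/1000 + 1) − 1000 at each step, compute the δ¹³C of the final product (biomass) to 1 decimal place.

step 1: δ = (-19.40 + 1000)·(14.0/1000 + 1) − 1000 = -5.67 per mil
step 2: δ = (-5.67 + 1000)·(-9.6/1000 + 1) − 1000 = -15.22 per mil

-15.2 per mil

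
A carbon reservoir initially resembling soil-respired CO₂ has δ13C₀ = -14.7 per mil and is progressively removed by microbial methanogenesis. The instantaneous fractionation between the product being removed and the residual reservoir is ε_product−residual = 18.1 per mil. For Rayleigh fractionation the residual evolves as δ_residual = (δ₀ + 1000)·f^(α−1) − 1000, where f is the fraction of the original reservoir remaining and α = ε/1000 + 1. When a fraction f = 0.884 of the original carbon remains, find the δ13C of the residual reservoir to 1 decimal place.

Rayleigh residual: δ_res = (δ₀ + 1000)·f^(α−1) − 1000
α = ε/1000 + 1 = 1.01810, so α − 1 = 0.01810
f^(α−1) = 0.884^(0.01810) = 0.997771
δ_res = (-14.7 + 1000) × 0.997771 − 1000 = 983.104 − 1000 = -16.90 per mil

-16.9 per mil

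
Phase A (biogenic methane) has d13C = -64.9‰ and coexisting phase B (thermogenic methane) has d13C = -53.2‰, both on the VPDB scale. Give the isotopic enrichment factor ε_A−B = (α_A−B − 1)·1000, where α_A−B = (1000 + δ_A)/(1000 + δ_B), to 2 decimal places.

α_A−B = (1000 + -64.9) / (1000 + -53.2) = 935.1 / 946.8 = 0.987643
ε_A−B = (0.987643 − 1) × 1000 = -12.357‰
(The approximation ε ≈ δ_A − δ_B would give -11.7‰.)

-12.36‰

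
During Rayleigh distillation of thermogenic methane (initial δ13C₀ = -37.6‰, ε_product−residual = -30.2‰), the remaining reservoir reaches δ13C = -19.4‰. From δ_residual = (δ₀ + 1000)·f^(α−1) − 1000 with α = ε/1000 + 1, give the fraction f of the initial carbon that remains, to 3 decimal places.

0.538

α − 1 = ε/1000 = -0.0302
(δ_res + 1000)/(δ₀ + 1000) = (-19.4 + 1000)/(-37.6 + 1000) = 980.6/962.4 = 1.018911
f = 1.018911^(1/-0.0302) = exp(ln(1.018911)/-0.0302) = exp(0.01873/-0.0302)
f = exp(-0.6203) = 0.5378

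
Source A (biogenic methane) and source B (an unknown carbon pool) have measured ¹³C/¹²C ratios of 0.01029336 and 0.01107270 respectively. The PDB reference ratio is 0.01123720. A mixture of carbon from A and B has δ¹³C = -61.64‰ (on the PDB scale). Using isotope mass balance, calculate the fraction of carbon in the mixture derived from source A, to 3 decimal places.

0.678

δ_A = (0.01029336/0.01123720 − 1)×1000 = (0.916008 − 1)×1000 = -83.992‰
δ_B = (0.01107270/0.01123720 − 1)×1000 = (0.985361 − 1)×1000 = -14.639‰
f_A = (δ_mix − δ_B)/(δ_A − δ_B) = (-61.64 − (-14.639))/(-83.992 − (-14.639))
f_A = -47.001 / -69.354 = 0.6777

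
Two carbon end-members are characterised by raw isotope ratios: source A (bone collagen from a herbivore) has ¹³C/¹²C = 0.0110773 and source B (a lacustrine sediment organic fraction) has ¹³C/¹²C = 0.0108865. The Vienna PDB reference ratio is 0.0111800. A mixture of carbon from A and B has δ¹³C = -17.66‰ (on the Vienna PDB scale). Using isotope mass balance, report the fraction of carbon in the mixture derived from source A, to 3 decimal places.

0.503

δ_A = (0.0110773/0.0111800 − 1)×1000 = (0.990814 − 1)×1000 = -9.186‰
δ_B = (0.0108865/0.0111800 − 1)×1000 = (0.973748 − 1)×1000 = -26.252‰
f_A = (δ_mix − δ_B)/(δ_A − δ_B) = (-17.66 − (-26.252))/(-9.186 − (-26.252))
f_A = 8.592 / 17.066 = 0.5035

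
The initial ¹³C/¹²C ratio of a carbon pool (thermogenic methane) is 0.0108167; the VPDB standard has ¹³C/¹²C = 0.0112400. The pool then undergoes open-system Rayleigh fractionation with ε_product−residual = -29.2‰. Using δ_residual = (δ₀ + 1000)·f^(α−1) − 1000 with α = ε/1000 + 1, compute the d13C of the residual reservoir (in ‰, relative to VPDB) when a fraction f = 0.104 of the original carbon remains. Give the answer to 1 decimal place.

28.1‰

δ₀ = (0.0108167/0.0112400 − 1)×1000 = (0.962340 − 1)×1000 = -37.660‰
α − 1 = ε/1000 = -0.0292
f^(α−1) = 0.104^(-0.0292) = 1.068323
δ_res = (-37.660 + 1000) × 1.068323 − 1000 = 1028.090 − 1000 = 28.09‰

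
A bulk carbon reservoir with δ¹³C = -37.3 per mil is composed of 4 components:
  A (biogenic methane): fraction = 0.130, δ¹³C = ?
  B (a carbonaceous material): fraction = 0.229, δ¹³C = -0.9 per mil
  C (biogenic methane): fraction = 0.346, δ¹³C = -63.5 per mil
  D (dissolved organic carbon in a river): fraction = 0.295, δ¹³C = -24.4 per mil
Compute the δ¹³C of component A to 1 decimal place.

Isotope mass balance: δ_bulk = Σ fᵢ·δᵢ.
-37.3 = 0.130×δ_A + 0.229×(-0.9) + 0.346×(-63.5) + 0.295×(-24.4)
0.130·δ_A = -37.3 − (-29.375) = -7.925
δ_A = -7.925 / 0.130 = -60.96 per mil

-61.0 per mil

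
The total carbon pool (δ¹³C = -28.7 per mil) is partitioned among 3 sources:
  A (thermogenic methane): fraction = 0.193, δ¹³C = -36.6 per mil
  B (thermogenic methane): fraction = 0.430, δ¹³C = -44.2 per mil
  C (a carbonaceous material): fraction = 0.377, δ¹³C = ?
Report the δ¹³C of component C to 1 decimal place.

Isotope mass balance: δ_bulk = Σ fᵢ·δᵢ.
-28.7 = 0.193×(-36.6) + 0.430×(-44.2) + 0.377×δ_C
0.377·δ_C = -28.7 − (-26.070) = -2.630
δ_C = -2.630 / 0.377 = -6.98 per mil

-7.0 per mil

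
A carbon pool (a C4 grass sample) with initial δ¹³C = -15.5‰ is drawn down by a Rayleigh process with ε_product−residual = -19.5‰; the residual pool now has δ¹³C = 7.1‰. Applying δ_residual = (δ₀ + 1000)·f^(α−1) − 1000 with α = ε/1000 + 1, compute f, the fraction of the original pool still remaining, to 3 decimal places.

0.312

α − 1 = ε/1000 = -0.0195
(δ_res + 1000)/(δ₀ + 1000) = (7.1 + 1000)/(-15.5 + 1000) = 1007.1/984.5 = 1.022956
f = 1.022956^(1/-0.0195) = exp(ln(1.022956)/-0.0195) = exp(0.02270/-0.0195)
f = exp(-1.1639) = 0.3123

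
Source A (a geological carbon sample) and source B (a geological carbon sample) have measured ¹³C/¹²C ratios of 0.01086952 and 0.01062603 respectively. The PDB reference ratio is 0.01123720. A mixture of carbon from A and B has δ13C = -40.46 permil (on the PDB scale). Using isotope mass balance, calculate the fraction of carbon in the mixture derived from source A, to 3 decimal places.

δ_A = (0.01086952/0.01123720 − 1)×1000 = (0.967280 − 1)×1000 = -32.720 permil
δ_B = (0.01062603/0.01123720 − 1)×1000 = (0.945612 − 1)×1000 = -54.388 permil
f_A = (δ_mix − δ_B)/(δ_A − δ_B) = (-40.46 − (-54.388))/(-32.720 − (-54.388))
f_A = 13.928 / 21.668 = 0.6428

0.643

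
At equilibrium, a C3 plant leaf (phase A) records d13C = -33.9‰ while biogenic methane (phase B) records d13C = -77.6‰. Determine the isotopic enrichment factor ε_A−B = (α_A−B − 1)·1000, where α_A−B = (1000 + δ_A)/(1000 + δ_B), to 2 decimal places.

α_A−B = (1000 + -33.9) / (1000 + -77.6) = 966.1 / 922.4 = 1.047376
ε_A−B = (1.047376 − 1) × 1000 = 47.376‰
(The approximation ε ≈ δ_A − δ_B would give 43.7‰.)

47.38‰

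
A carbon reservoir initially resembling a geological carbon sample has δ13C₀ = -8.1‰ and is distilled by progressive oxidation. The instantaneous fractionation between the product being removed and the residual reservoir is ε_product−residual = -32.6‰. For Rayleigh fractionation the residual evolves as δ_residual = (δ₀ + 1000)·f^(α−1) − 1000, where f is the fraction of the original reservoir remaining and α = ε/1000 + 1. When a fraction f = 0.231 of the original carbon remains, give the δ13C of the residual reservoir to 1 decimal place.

Rayleigh residual: δ_res = (δ₀ + 1000)·f^(α−1) − 1000
α = ε/1000 + 1 = 0.96740, so α − 1 = -0.03260
f^(α−1) = 0.231^(-0.03260) = 1.048929
δ_res = (-8.1 + 1000) × 1.048929 − 1000 = 1040.433 − 1000 = 40.43‰

40.4‰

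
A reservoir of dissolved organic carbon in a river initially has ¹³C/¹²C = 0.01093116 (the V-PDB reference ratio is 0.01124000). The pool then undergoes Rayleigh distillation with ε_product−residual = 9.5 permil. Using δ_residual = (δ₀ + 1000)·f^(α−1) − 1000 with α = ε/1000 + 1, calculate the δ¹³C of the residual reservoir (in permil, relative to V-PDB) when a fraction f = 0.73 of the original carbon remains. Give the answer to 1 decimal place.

-30.4 permil

δ₀ = (0.01093116/0.01124000 − 1)×1000 = (0.972523 − 1)×1000 = -27.477 permil
α − 1 = ε/1000 = 0.0095
f^(α−1) = 0.73^(0.0095) = 0.997015
δ_res = (-27.477 + 1000) × 0.997015 − 1000 = 969.620 − 1000 = -30.38 permil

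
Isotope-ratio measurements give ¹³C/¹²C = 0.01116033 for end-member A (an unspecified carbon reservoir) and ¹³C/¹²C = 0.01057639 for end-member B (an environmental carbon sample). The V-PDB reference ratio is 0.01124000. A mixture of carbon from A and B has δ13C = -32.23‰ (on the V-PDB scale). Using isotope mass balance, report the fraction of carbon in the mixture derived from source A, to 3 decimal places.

0.516

δ_A = (0.01116033/0.01124000 − 1)×1000 = (0.992912 − 1)×1000 = -7.088‰
δ_B = (0.01057639/0.01124000 − 1)×1000 = (0.940960 − 1)×1000 = -59.040‰
f_A = (δ_mix − δ_B)/(δ_A − δ_B) = (-32.23 − (-59.040))/(-7.088 − (-59.040))
f_A = 26.810 / 51.952 = 0.5161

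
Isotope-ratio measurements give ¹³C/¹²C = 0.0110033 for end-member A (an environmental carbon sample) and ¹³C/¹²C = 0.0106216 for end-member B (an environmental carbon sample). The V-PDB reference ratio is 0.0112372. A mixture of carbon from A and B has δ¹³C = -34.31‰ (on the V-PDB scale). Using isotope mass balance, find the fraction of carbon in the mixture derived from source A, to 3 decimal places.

δ_A = (0.0110033/0.0112372 − 1)×1000 = (0.979185 − 1)×1000 = -20.815‰
δ_B = (0.0106216/0.0112372 − 1)×1000 = (0.945218 − 1)×1000 = -54.782‰
f_A = (δ_mix − δ_B)/(δ_A − δ_B) = (-34.31 − (-54.782))/(-20.815 − (-54.782))
f_A = 20.472 / 33.968 = 0.6027

0.603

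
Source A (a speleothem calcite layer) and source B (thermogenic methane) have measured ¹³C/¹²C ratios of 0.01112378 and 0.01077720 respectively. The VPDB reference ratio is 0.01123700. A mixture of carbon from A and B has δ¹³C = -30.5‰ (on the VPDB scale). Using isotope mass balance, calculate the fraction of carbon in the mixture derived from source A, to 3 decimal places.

δ_A = (0.01112378/0.01123700 − 1)×1000 = (0.989924 − 1)×1000 = -10.076‰
δ_B = (0.01077720/0.01123700 − 1)×1000 = (0.959082 − 1)×1000 = -40.918‰
f_A = (δ_mix − δ_B)/(δ_A − δ_B) = (-30.5 − (-40.918))/(-10.076 − (-40.918))
f_A = 10.418 / 30.843 = 0.3378

0.338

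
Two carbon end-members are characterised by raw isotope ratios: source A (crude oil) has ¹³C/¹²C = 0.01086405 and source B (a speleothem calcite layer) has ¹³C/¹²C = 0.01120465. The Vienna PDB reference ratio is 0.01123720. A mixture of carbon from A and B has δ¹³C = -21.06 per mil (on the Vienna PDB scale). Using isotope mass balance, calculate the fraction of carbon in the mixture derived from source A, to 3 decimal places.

δ_A = (0.01086405/0.01123720 − 1)×1000 = (0.966793 − 1)×1000 = -33.207 per mil
δ_B = (0.01120465/0.01123720 − 1)×1000 = (0.997103 − 1)×1000 = -2.897 per mil
f_A = (δ_mix − δ_B)/(δ_A − δ_B) = (-21.06 − (-2.897))/(-33.207 − (-2.897))
f_A = -18.163 / -30.310 = 0.5993

0.599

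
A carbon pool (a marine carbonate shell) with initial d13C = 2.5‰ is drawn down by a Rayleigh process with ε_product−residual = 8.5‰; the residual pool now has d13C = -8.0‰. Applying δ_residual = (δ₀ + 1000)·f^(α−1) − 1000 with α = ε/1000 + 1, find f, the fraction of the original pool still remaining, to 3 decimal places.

α − 1 = ε/1000 = 0.0085
(δ_res + 1000)/(δ₀ + 1000) = (-8.0 + 1000)/(2.5 + 1000) = 992.0/1002.5 = 0.989526
f = 0.989526^(1/0.0085) = exp(ln(0.989526)/0.0085) = exp(-0.01053/0.0085)
f = exp(-1.2387) = 0.2898

0.290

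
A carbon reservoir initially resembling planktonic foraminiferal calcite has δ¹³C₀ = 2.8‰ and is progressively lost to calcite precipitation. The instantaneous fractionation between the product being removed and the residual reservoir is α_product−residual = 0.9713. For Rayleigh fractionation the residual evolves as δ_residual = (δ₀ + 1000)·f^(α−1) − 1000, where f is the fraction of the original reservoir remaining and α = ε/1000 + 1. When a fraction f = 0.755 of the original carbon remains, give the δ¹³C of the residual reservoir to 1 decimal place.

Rayleigh residual: δ_res = (δ₀ + 1000)·f^(α−1) − 1000
α − 1 = -0.02870
f^(α−1) = 0.755^(-0.02870) = 1.008098
δ_res = (2.8 + 1000) × 1.008098 − 1000 = 1010.921 − 1000 = 10.92‰

10.9‰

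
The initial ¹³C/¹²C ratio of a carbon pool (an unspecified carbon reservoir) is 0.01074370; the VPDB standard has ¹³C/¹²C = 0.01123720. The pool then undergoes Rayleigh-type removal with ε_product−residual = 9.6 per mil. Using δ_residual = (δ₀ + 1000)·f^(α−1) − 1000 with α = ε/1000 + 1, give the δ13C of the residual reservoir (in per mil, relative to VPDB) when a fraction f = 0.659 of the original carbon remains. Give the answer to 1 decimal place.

δ₀ = (0.01074370/0.01123720 − 1)×1000 = (0.956083 − 1)×1000 = -43.917 per mil
α − 1 = ε/1000 = 0.0096
f^(α−1) = 0.659^(0.0096) = 0.996004
δ_res = (-43.917 + 1000) × 0.996004 − 1000 = 952.263 − 1000 = -47.74 per mil

-47.7 per mil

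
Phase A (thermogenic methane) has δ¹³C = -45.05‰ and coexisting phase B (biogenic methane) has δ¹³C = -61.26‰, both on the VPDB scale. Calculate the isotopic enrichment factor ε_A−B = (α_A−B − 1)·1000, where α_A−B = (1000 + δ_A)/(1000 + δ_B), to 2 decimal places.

17.27‰

α_A−B = (1000 + -45.05) / (1000 + -61.26) = 954.95 / 938.74 = 1.017268
ε_A−B = (1.017268 − 1) × 1000 = 17.268‰
(The approximation ε ≈ δ_A − δ_B would give 16.21‰.)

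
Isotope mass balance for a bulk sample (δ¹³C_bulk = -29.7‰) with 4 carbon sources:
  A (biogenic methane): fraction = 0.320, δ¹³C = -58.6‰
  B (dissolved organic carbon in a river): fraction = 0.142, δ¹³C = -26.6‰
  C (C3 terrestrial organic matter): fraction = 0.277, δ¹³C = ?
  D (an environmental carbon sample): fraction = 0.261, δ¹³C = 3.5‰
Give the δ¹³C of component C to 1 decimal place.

Isotope mass balance: δ_bulk = Σ fᵢ·δᵢ.
-29.7 = 0.320×(-58.6) + 0.142×(-26.6) + 0.277×δ_C + 0.261×(3.5)
0.277·δ_C = -29.7 − (-21.616) = -8.084
δ_C = -8.084 / 0.277 = -29.19‰

-29.2‰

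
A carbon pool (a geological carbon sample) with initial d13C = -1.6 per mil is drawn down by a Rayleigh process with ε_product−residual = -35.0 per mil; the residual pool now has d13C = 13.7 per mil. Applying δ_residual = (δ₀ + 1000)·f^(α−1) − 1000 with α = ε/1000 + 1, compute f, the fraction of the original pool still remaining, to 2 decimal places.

α − 1 = ε/1000 = -0.0350
(δ_res + 1000)/(δ₀ + 1000) = (13.7 + 1000)/(-1.6 + 1000) = 1013.7/998.4 = 1.015325
f = 1.015325^(1/-0.0350) = exp(ln(1.015325)/-0.0350) = exp(0.01521/-0.0350)
f = exp(-0.4345) = 0.6476

0.65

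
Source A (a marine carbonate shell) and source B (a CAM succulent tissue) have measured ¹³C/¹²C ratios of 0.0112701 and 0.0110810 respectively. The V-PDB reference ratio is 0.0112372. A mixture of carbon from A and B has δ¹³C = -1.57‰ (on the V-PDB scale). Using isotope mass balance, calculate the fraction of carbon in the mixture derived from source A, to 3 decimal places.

δ_A = (0.0112701/0.0112372 − 1)×1000 = (1.002928 − 1)×1000 = 2.928‰
δ_B = (0.0110810/0.0112372 − 1)×1000 = (0.986100 − 1)×1000 = -13.900‰
f_A = (δ_mix − δ_B)/(δ_A − δ_B) = (-1.57 − (-13.900))/(2.928 − (-13.900))
f_A = 12.330 / 16.828 = 0.7327

0.733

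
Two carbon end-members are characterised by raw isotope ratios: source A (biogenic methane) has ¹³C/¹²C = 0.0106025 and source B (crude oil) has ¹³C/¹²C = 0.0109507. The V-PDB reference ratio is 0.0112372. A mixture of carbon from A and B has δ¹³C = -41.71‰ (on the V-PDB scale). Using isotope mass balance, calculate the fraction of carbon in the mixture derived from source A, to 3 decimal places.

δ_A = (0.0106025/0.0112372 − 1)×1000 = (0.943518 − 1)×1000 = -56.482‰
δ_B = (0.0109507/0.0112372 − 1)×1000 = (0.974504 − 1)×1000 = -25.496‰
f_A = (δ_mix − δ_B)/(δ_A − δ_B) = (-41.71 − (-25.496))/(-56.482 − (-25.496))
f_A = -16.214 / -30.986 = 0.5233

0.523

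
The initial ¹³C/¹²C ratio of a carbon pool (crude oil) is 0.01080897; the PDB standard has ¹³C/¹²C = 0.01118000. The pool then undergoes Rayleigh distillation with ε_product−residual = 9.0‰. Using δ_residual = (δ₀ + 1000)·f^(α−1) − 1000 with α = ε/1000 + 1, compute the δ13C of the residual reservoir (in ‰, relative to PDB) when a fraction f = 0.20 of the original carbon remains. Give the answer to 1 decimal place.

-47.1‰

δ₀ = (0.01080897/0.01118000 − 1)×1000 = (0.966813 − 1)×1000 = -33.187‰
α − 1 = ε/1000 = 0.0090
f^(α−1) = 0.20^(0.0090) = 0.985619
δ_res = (-33.187 + 1000) × 0.985619 − 1000 = 952.910 − 1000 = -47.09‰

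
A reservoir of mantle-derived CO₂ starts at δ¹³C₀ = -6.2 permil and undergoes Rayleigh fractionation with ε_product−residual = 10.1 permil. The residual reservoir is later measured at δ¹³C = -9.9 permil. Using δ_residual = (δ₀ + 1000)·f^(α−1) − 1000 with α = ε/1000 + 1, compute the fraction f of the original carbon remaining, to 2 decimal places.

0.69

α − 1 = ε/1000 = 0.0101
(δ_res + 1000)/(δ₀ + 1000) = (-9.9 + 1000)/(-6.2 + 1000) = 990.1/993.8 = 0.996277
f = 0.996277^(1/0.0101) = exp(ln(0.996277)/0.0101) = exp(-0.00373/0.0101)
f = exp(-0.3693) = 0.6912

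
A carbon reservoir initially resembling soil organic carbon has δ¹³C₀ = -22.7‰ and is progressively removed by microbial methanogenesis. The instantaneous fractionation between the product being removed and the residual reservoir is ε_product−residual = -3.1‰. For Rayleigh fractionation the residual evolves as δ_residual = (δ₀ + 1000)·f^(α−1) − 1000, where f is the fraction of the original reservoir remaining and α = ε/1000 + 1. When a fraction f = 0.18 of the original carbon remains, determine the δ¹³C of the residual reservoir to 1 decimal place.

-17.5‰

Rayleigh residual: δ_res = (δ₀ + 1000)·f^(α−1) − 1000
α = ε/1000 + 1 = 0.99690, so α − 1 = -0.00310
f^(α−1) = 0.18^(-0.00310) = 1.005330
δ_res = (-22.7 + 1000) × 1.005330 − 1000 = 982.509 − 1000 = -17.49‰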